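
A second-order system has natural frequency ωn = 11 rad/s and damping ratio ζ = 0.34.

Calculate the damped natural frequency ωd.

ωd = ωn√(1 - ζ²) = 11√(1 - 0.34²) = 10.34 rad/s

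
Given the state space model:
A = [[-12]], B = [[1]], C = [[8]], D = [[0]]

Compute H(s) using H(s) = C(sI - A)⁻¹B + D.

(sI - A)⁻¹ = 1/(s + 12). H(s) = 8 × 1/(s + 12) + 0 = 8/(s + 12).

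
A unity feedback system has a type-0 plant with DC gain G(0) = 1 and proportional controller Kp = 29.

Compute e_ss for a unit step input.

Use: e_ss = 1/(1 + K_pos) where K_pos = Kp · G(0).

K_pos = Kp · G(0) = 29 × 1 = 29. e_ss = 1/(1 + 29) = 0.0333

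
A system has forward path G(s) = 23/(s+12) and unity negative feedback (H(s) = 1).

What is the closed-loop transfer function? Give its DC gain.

T(s) = G/(1+GH) = [23/(s+12)] / [1 + 23/(s+12)] = 23/(s+12+23) = 23/(s+35). DC gain = 23/35 = 0.6571.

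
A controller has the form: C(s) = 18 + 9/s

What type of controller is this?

This is a Proportional-Integral (PI) controller.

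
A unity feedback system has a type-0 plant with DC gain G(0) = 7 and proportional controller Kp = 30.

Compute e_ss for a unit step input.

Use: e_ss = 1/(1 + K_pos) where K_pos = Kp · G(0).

K_pos = Kp · G(0) = 30 × 7 = 210. e_ss = 1/(1 + 210) = 0.0047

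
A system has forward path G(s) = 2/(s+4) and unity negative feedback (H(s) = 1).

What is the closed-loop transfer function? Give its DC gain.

T(s) = G/(1+GH) = [2/(s+4)] / [1 + 2/(s+4)] = 2/(s+4+2) = 2/(s+6). DC gain = 2/6 = 0.3333.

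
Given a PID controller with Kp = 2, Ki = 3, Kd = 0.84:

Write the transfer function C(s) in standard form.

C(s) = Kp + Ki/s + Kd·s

Substituting values: C(s) = 2 + 3/s + 0.84s = (0.84s² + 2s + 3)/s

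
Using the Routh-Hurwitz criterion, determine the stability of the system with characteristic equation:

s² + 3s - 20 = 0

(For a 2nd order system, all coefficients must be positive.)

Coefficients: 1, 3, -20. c=-20 not positive, so system is unstable.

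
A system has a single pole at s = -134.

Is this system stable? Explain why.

Pole at s = -134 is in the left half-plane. Stable.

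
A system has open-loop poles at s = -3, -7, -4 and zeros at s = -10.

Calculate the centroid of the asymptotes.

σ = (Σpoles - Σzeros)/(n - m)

σ = (Σpoles - Σzeros)/(n - m) = (-14 - (-10))/(3 - 1) = -4/2 = -2.0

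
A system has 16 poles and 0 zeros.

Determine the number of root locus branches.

Root locus has n branches where n = number of poles = 16.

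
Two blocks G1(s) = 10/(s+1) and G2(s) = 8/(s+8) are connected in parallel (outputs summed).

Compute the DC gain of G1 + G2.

Parallel: G_eq = G1 + G2. DC gain = G1(0) + G2(0) = 10/1 + 8/8 = 10 + 1 = 11.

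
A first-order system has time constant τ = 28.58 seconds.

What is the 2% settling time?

For first-order system, 2% settling time ≈ 4τ = 4 × 28.58 = 114.32 s.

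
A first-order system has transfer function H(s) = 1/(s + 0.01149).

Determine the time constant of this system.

For H(s) = 1/(s + 1/τ), the pole is at -1/τ = -0.01149, so τ = 1/0.01149 = 87.03 s.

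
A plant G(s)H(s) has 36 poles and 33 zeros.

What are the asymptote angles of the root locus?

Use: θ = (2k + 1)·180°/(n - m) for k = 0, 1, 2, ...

n - m = 36 - 33 = 3. Angles: θk = (2k + 1)·180°/3 = 60°, 180°, 300°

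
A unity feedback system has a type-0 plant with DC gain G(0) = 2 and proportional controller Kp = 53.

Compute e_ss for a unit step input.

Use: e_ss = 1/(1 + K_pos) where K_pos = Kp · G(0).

K_pos = Kp · G(0) = 53 × 2 = 106. e_ss = 1/(1 + 106) = 0.0093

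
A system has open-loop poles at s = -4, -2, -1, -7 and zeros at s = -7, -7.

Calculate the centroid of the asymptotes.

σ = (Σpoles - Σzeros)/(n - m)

σ = (Σpoles - Σzeros)/(n - m) = (-14 - (-14))/(4 - 2) = 0/2 = 0.0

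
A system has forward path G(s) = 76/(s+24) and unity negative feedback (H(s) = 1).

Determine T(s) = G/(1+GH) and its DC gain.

T(s) = G/(1+GH) = [76/(s+24)] / [1 + 76/(s+24)] = 76/(s+24+76) = 76/(s+100). DC gain = 76/100 = 0.76.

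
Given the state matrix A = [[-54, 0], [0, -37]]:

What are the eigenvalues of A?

For diagonal matrix, eigenvalues are diagonal entries: λ₁ = -54, λ₂ = -37.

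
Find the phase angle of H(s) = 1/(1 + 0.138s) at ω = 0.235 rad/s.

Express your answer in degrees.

Phase = -arctan(ωτ) = -arctan(0.235 × 0.138) = -1.9°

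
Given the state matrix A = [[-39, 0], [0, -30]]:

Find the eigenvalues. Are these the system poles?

For diagonal matrix, eigenvalues are diagonal entries: λ₁ = -39, λ₂ = -30. Eigenvalues of A = system poles.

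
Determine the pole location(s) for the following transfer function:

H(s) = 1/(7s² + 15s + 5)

Discriminant = 15² - 4×7×5 = 225 - 140 = 85 > 0, so two distinct real poles. Using quadratic formula: s = (-15 ± √85)/(2×7) = (-15 ± √85)/14, with √85 ≈ 9.2195. s₁ ≈ -0.4129, s₂ ≈ -1.7300. Poles: s₁ = -0.4129, s₂ = -1.7300.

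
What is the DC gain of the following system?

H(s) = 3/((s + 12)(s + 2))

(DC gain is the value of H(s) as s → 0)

DC gain = H(0) = 3/(12 × 2) = 3/24 = 0.125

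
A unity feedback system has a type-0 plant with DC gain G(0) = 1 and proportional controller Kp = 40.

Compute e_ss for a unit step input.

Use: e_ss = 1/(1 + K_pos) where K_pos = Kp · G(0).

K_pos = Kp · G(0) = 40 × 1 = 40. e_ss = 1/(1 + 40) = 0.0244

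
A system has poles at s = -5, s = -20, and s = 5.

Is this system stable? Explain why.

Pole(s) at s = 5 are not in the left half-plane. System is unstable.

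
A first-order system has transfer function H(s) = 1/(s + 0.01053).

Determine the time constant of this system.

For H(s) = 1/(s + 1/τ), the pole is at -1/τ = -0.01053, so τ = 1/0.01053 = 94.97 s.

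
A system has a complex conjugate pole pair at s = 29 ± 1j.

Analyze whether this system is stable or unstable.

Real part of poles is 29 (> 0, right half-plane). Unstable.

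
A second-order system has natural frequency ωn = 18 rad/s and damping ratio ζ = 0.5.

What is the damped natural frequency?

ωd = ωn√(1 - ζ²) = 18√(1 - 0.5²) = 15.59 rad/s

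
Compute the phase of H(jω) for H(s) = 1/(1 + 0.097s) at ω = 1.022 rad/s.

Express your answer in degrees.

Phase = -arctan(ωτ) = -arctan(1.022 × 0.097) = -5.7°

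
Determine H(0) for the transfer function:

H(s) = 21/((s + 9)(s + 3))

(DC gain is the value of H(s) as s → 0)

DC gain = H(0) = 21/(9 × 3) = 21/27 = 0.7778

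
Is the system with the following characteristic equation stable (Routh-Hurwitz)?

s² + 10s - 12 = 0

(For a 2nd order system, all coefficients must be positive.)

Coefficients: 1, 10, -12. c=-12 not positive, so system is unstable.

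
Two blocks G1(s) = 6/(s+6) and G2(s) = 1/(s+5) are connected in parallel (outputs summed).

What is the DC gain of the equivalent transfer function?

Parallel: G_eq = G1 + G2. DC gain = G1(0) + G2(0) = 6/6 + 1/5 = 1 + 0.2 = 1.2.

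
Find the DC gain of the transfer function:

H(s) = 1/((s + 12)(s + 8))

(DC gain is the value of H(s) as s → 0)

DC gain = H(0) = 1/(12 × 8) = 1/96 = 0.0104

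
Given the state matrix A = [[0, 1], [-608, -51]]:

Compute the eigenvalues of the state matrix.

det(A - λI) = λ² - (-51)λ + 608 = (λ - (-32))(λ - (-19)). Eigenvalues: -32, -19.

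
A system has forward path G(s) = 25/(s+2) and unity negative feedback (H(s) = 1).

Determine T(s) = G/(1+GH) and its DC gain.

T(s) = G/(1+GH) = [25/(s+2)] / [1 + 25/(s+2)] = 25/(s+2+25) = 25/(s+27). DC gain = 25/27 = 0.9259.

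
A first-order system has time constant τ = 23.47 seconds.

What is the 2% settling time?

For first-order system, 2% settling time ≈ 4τ = 4 × 23.47 = 93.88 s.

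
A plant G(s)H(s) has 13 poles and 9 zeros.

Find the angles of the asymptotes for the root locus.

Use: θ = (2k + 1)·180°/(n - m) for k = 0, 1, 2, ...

n - m = 13 - 9 = 4. Angles: θk = (2k + 1)·180°/4 = 45°, 135°, 225°, 315°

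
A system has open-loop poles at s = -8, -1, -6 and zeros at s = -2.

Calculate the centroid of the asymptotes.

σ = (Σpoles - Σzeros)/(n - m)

σ = (Σpoles - Σzeros)/(n - m) = (-15 - (-2))/(3 - 1) = -13/2 = -6.5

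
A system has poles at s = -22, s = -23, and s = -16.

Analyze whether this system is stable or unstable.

All poles are in the left half-plane. System is stable.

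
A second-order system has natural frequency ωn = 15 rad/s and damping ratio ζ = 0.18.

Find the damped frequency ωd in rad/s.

ωd = ωn√(1 - ζ²) = 15√(1 - 0.18²) = 14.75 rad/s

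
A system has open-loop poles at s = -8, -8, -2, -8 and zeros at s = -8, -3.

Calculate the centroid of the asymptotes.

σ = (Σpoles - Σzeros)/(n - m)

σ = (Σpoles - Σzeros)/(n - m) = (-26 - (-11))/(4 - 2) = -15/2 = -7.5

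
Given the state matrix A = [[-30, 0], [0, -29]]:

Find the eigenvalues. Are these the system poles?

For diagonal matrix, eigenvalues are diagonal entries: λ₁ = -30, λ₂ = -29. Eigenvalues of A = system poles.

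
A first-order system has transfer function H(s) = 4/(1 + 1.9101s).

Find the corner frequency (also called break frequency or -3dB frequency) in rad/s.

Corner frequency = 1/τ = 1/1.9101 = 0.524 rad/s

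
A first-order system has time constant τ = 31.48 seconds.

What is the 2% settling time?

For first-order system, 2% settling time ≈ 4τ = 4 × 31.48 = 125.92 s.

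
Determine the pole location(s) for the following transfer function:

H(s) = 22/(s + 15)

Pole is where denominator = 0: s + 15 = 0, so s = -15.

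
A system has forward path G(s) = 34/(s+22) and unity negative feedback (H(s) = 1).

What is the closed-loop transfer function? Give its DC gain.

T(s) = G/(1+GH) = [34/(s+22)] / [1 + 34/(s+22)] = 34/(s+22+34) = 34/(s+56). DC gain = 34/56 = 0.6071.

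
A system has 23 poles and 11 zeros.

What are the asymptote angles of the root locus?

n - m = 23 - 11 = 12. Angles: θk = (2k + 1)·180°/12 = 15°, 45°, 75°, 105°, 135°, 165°, 195°, 225°, 255°, 285°, 315°, 345°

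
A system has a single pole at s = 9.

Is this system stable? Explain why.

Pole at s = 9 is in the right half-plane. Unstable.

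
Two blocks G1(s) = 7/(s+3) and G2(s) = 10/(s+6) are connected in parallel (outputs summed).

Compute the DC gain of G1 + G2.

Parallel: G_eq = G1 + G2. DC gain = G1(0) + G2(0) = 7/3 + 10/6 = 2.3333 + 1.6667 = 4.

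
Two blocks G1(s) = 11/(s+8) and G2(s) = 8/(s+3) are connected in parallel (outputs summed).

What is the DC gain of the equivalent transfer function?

Parallel: G_eq = G1 + G2. DC gain = G1(0) + G2(0) = 11/8 + 8/3 = 1.375 + 2.6667 = 4.0417.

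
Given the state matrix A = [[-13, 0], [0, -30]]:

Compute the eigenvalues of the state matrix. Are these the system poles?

For diagonal matrix, eigenvalues are diagonal entries: λ₁ = -13, λ₂ = -30. Eigenvalues of A = system poles.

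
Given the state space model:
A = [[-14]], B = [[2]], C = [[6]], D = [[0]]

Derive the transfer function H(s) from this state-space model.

(sI - A)⁻¹ = 1/(s + 14). H(s) = 6 × 2/(s + 14) + 0 = 12/(s + 14).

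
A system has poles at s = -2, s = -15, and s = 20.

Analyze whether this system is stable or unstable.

Pole(s) at s = 20 are not in the left half-plane. System is unstable.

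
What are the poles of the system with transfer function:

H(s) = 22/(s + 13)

Pole is where denominator = 0: s + 13 = 0, so s = -13.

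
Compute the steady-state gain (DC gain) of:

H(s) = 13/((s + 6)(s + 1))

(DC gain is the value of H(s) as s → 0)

DC gain = H(0) = 13/(6 × 1) = 13/6 = 2.1667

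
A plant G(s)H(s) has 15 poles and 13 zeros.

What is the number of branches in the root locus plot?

Root locus has n branches where n = number of poles = 15.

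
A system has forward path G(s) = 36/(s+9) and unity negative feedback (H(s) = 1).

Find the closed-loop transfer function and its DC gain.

T(s) = G/(1+GH) = [36/(s+9)] / [1 + 36/(s+9)] = 36/(s+9+36) = 36/(s+45). DC gain = 36/45 = 0.8.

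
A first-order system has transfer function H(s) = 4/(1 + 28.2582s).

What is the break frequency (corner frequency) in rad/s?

Corner frequency = 1/τ = 1/28.2582 = 0.035 rad/s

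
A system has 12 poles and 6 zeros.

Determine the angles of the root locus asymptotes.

n - m = 12 - 6 = 6. Angles: θk = (2k + 1)·180°/6 = 30°, 90°, 150°, 210°, 270°, 330°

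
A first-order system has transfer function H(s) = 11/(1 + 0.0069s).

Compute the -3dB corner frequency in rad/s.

Corner frequency = 1/τ = 1/0.0069 = 144.928 rad/s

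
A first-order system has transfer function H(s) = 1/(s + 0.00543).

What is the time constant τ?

For H(s) = 1/(s + 1/τ), the pole is at -1/τ = -0.00543, so τ = 1/0.00543 = 184.2 s.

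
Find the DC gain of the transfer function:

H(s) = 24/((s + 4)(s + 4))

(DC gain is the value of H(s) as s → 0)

DC gain = H(0) = 24/(4 × 4) = 24/16 = 1.5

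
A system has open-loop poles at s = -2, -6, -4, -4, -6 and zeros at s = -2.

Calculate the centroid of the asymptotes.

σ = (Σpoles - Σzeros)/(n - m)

σ = (Σpoles - Σzeros)/(n - m) = (-22 - (-2))/(5 - 1) = -20/4 = -5.0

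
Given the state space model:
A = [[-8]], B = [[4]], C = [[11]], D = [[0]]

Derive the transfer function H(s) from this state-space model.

(sI - A)⁻¹ = 1/(s + 8). H(s) = 11 × 4/(s + 8) + 0 = 44/(s + 8).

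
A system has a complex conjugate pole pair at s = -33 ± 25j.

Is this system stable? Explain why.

Real part of poles is -33 (< 0, left half-plane). Stable.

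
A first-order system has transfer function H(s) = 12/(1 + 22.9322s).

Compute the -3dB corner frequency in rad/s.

Corner frequency = 1/τ = 1/22.9322 = 0.044 rad/s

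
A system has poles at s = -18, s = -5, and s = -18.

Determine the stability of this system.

All poles are in the left half-plane. System is stable.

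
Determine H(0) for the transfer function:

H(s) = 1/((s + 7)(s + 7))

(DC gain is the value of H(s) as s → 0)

DC gain = H(0) = 1/(7 × 7) = 1/49 = 0.0204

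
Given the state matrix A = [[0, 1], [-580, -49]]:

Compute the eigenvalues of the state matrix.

det(A - λI) = λ² - (-49)λ + 580 = (λ - (-20))(λ - (-29)). Eigenvalues: -20, -29.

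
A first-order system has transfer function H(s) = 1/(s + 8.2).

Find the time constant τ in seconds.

For H(s) = 1/(s + 1/τ), the pole is at -1/τ = -8.2, so τ = 1/8.2 = 0.1220 s.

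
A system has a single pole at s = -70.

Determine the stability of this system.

Pole at s = -70 is in the left half-plane. Stable.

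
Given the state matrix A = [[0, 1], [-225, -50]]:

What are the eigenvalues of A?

det(A - λI) = λ² - (-50)λ + 225 = (λ - (-45))(λ - (-5)). Eigenvalues: -45, -5.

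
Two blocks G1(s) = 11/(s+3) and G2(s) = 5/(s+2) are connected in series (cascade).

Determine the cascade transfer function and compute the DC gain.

Series: multiply transfer functions. G_eq = 11/(s+3) × 5/(s+2) = 55/((s+3)(s+2)). DC gain = 55/(3×2) = 9.1667.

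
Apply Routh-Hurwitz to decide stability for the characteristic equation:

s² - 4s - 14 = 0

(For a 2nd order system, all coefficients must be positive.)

Coefficients: 1, -4, -14. b=-4, c=-14 not positive, so system is unstable.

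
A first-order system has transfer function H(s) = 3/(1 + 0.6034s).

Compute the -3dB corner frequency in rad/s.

Corner frequency = 1/τ = 1/0.6034 = 1.657 rad/s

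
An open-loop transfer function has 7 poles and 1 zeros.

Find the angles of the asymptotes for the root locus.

n - m = 7 - 1 = 6. Angles: θk = (2k + 1)·180°/6 = 30°, 90°, 150°, 210°, 270°, 330°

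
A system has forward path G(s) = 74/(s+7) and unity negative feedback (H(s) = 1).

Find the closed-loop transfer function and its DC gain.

T(s) = G/(1+GH) = [74/(s+7)] / [1 + 74/(s+7)] = 74/(s+7+74) = 74/(s+81). DC gain = 74/81 = 0.9136.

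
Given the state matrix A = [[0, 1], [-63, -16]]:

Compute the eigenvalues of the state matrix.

det(A - λI) = λ² - (-16)λ + 63 = (λ - (-7))(λ - (-9)). Eigenvalues: -7, -9.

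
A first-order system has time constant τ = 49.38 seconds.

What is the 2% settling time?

For first-order system, 2% settling time ≈ 4τ = 4 × 49.38 = 197.52 s.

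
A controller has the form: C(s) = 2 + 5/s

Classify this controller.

This is a Proportional-Integral (PI) controller.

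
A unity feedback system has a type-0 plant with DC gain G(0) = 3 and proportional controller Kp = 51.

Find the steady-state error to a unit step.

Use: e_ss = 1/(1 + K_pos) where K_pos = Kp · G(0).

K_pos = Kp · G(0) = 51 × 3 = 153. e_ss = 1/(1 + 153) = 0.0065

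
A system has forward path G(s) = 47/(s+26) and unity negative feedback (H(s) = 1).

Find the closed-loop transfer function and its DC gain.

T(s) = G/(1+GH) = [47/(s+26)] / [1 + 47/(s+26)] = 47/(s+26+47) = 47/(s+73). DC gain = 47/73 = 0.6438.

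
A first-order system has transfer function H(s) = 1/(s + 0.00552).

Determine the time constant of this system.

For H(s) = 1/(s + 1/τ), the pole is at -1/τ = -0.00552, so τ = 1/0.00552 = 181.2 s.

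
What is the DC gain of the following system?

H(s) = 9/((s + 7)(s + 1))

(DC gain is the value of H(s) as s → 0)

DC gain = H(0) = 9/(7 × 1) = 9/7 = 1.2857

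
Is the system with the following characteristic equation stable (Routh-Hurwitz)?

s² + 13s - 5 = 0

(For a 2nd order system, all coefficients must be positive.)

Coefficients: 1, 13, -5. c=-5 not positive, so system is unstable.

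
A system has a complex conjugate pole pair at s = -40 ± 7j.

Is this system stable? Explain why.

Real part of poles is -40 (< 0, left half-plane). Stable.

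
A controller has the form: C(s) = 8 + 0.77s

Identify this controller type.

This is a Proportional-Derivative (PD) controller.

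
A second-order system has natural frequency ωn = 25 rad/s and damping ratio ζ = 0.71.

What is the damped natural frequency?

ωd = ωn√(1 - ζ²) = 25√(1 - 0.71²) = 17.61 rad/s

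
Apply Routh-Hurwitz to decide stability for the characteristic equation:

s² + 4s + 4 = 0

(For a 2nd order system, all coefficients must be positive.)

Coefficients: 1, 4, 4. All positive, so system is stable.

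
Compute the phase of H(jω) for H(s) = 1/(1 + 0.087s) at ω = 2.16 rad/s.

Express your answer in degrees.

Phase = -arctan(ωτ) = -arctan(2.16 × 0.087) = -10.6°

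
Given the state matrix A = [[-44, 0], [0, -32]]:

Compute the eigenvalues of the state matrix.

For diagonal matrix, eigenvalues are diagonal entries: λ₁ = -44, λ₂ = -32.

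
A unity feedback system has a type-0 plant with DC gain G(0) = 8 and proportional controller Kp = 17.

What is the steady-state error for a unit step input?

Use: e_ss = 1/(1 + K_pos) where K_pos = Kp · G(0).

K_pos = Kp · G(0) = 17 × 8 = 136. e_ss = 1/(1 + 136) = 0.0073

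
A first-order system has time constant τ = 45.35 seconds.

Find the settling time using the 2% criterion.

For first-order system, 2% settling time ≈ 4τ = 4 × 45.35 = 181.4 s.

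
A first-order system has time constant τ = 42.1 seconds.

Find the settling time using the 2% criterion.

For first-order system, 2% settling time ≈ 4τ = 4 × 42.1 = 168.4 s.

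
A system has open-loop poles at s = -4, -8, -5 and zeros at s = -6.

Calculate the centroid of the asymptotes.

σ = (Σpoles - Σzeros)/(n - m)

σ = (Σpoles - Σzeros)/(n - m) = (-17 - (-6))/(3 - 1) = -11/2 = -5.5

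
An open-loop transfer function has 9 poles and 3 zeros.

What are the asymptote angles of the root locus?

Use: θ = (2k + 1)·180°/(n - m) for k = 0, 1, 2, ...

n - m = 9 - 3 = 6. Angles: θk = (2k + 1)·180°/6 = 30°, 90°, 150°, 210°, 270°, 330°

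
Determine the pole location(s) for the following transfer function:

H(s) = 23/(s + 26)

Pole is where denominator = 0: s + 26 = 0, so s = -26.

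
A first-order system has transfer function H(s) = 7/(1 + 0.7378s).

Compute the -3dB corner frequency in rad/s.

Corner frequency = 1/τ = 1/0.7378 = 1.355 rad/s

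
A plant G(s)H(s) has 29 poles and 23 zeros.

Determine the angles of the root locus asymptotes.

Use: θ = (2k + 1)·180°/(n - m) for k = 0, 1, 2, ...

n - m = 29 - 23 = 6. Angles: θk = (2k + 1)·180°/6 = 30°, 90°, 150°, 210°, 270°, 330°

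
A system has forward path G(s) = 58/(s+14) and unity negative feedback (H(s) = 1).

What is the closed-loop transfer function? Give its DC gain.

T(s) = G/(1+GH) = [58/(s+14)] / [1 + 58/(s+14)] = 58/(s+14+58) = 58/(s+72). DC gain = 58/72 = 0.8056.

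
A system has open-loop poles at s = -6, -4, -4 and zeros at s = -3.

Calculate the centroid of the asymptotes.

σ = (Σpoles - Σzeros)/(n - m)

σ = (Σpoles - Σzeros)/(n - m) = (-14 - (-3))/(3 - 1) = -11/2 = -5.5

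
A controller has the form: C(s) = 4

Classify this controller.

This is a Proportional (P) controller.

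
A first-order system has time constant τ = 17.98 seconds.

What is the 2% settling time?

For first-order system, 2% settling time ≈ 4τ = 4 × 17.98 = 71.92 s.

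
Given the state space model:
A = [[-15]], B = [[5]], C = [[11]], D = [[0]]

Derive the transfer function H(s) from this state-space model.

(sI - A)⁻¹ = 1/(s + 15). H(s) = 11 × 5/(s + 15) + 0 = 55/(s + 15).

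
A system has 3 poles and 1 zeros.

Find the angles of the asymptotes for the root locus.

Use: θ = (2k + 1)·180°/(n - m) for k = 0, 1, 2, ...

n - m = 3 - 1 = 2. Angles: θk = (2k + 1)·180°/2 = 90°, 270°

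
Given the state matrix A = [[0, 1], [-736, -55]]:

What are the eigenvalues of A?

det(A - λI) = λ² - (-55)λ + 736 = (λ - (-23))(λ - (-32)). Eigenvalues: -23, -32.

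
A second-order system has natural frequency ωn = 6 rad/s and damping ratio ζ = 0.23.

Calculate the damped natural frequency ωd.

ωd = ωn√(1 - ζ²) = 6√(1 - 0.23²) = 5.84 rad/s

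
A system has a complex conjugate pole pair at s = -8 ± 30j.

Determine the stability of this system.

Real part of poles is -8 (< 0, left half-plane). Stable.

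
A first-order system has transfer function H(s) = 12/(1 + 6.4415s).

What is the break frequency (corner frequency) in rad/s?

Corner frequency = 1/τ = 1/6.4415 = 0.155 rad/s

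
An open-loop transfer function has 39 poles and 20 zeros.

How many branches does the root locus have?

Root locus has n branches where n = number of poles = 39.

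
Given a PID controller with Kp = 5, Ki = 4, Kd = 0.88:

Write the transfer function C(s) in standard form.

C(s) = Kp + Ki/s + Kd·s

Substituting values: C(s) = 5 + 4/s + 0.88s = (0.88s² + 5s + 4)/s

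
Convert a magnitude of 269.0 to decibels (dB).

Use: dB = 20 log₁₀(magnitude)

dB = 20 log₁₀(269.0) = 48.6 dB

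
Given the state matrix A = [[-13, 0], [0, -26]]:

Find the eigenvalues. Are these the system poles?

For diagonal matrix, eigenvalues are diagonal entries: λ₁ = -13, λ₂ = -26. Eigenvalues of A = system poles.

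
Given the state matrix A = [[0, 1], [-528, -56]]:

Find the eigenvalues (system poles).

det(A - λI) = λ² - (-56)λ + 528 = (λ - (-44))(λ - (-12)). Eigenvalues: -44, -12.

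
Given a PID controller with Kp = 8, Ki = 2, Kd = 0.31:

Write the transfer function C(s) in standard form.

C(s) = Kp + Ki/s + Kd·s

Substituting values: C(s) = 8 + 2/s + 0.31s = (0.31s² + 8s + 2)/s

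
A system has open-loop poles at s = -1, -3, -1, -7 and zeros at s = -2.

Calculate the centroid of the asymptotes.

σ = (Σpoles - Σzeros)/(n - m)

σ = (Σpoles - Σzeros)/(n - m) = (-12 - (-2))/(4 - 1) = -10/3 = -3.33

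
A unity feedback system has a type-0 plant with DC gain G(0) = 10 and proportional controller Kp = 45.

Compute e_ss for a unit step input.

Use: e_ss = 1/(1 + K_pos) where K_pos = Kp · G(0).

K_pos = Kp · G(0) = 45 × 10 = 450. e_ss = 1/(1 + 450) = 0.0022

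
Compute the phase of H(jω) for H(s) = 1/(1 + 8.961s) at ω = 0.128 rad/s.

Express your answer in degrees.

Phase = -arctan(ωτ) = -arctan(0.128 × 8.961) = -48.9°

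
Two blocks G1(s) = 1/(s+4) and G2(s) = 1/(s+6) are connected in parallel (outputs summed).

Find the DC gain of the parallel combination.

Parallel: G_eq = G1 + G2. DC gain = G1(0) + G2(0) = 1/4 + 1/6 = 0.25 + 0.1667 = 0.4167.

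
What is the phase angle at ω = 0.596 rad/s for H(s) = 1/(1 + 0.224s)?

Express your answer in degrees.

Phase = -arctan(ωτ) = -arctan(0.596 × 0.224) = -7.6°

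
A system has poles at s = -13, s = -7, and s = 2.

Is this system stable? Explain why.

Pole(s) at s = 2 are not in the left half-plane. System is unstable.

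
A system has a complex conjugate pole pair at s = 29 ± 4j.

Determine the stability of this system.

Real part of poles is 29 (> 0, right half-plane). Unstable.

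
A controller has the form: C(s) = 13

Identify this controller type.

This is a Proportional (P) controller.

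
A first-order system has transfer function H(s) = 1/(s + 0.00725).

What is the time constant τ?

For H(s) = 1/(s + 1/τ), the pole is at -1/τ = -0.00725, so τ = 1/0.00725 = 137.9 s.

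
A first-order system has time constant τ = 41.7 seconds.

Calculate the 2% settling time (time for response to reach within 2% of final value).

For first-order system, 2% settling time ≈ 4τ = 4 × 41.7 = 166.8 s.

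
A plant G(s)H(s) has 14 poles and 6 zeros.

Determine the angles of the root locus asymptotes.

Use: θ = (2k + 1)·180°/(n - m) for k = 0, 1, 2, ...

n - m = 14 - 6 = 8. Angles: θk = (2k + 1)·180°/8 = 22.5°, 67.5°, 112.5°, 157.5°, 202.5°, 247.5°, 292.5°, 337.5°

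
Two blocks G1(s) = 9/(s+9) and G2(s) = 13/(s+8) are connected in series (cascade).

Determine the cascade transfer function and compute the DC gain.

Series: multiply transfer functions. G_eq = 9/(s+9) × 13/(s+8) = 117/((s+9)(s+8)). DC gain = 117/(9×8) = 1.625.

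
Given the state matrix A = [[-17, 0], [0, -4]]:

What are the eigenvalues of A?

For diagonal matrix, eigenvalues are diagonal entries: λ₁ = -17, λ₂ = -4.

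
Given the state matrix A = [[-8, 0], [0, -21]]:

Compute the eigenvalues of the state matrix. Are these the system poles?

For diagonal matrix, eigenvalues are diagonal entries: λ₁ = -8, λ₂ = -21. Eigenvalues of A = system poles.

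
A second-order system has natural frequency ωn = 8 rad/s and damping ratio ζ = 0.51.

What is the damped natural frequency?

ωd = ωn√(1 - ζ²) = 8√(1 - 0.51²) = 6.88 rad/s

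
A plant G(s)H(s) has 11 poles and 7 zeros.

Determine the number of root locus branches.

Root locus has n branches where n = number of poles = 11.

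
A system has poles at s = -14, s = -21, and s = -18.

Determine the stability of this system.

All poles are in the left half-plane. System is stable.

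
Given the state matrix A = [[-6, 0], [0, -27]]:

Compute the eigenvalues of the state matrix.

For diagonal matrix, eigenvalues are diagonal entries: λ₁ = -6, λ₂ = -27.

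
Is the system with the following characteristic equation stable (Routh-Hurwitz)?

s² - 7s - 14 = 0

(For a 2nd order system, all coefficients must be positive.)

Coefficients: 1, -7, -14. b=-7, c=-14 not positive, so system is unstable.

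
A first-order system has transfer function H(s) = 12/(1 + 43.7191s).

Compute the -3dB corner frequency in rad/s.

Corner frequency = 1/τ = 1/43.7191 = 0.023 rad/s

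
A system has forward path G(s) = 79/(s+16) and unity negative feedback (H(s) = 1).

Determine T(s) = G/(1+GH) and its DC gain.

T(s) = G/(1+GH) = [79/(s+16)] / [1 + 79/(s+16)] = 79/(s+16+79) = 79/(s+95). DC gain = 79/95 = 0.8316.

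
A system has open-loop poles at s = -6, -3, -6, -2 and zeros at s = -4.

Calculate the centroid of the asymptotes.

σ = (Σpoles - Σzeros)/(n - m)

σ = (Σpoles - Σzeros)/(n - m) = (-17 - (-4))/(4 - 1) = -13/3 = -4.33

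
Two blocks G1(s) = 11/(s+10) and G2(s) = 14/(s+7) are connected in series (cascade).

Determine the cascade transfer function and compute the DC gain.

Series: multiply transfer functions. G_eq = 11/(s+10) × 14/(s+7) = 154/((s+10)(s+7)). DC gain = 154/(10×7) = 2.2.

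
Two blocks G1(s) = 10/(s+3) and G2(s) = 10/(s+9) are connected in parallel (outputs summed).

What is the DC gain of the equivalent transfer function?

Parallel: G_eq = G1 + G2. DC gain = G1(0) + G2(0) = 10/3 + 10/9 = 3.3333 + 1.1111 = 4.4444.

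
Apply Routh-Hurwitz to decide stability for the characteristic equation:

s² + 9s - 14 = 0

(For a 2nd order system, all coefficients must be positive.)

Coefficients: 1, 9, -14. c=-14 not positive, so system is unstable.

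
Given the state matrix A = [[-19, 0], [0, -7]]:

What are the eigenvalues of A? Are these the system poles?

For diagonal matrix, eigenvalues are diagonal entries: λ₁ = -19, λ₂ = -7. Eigenvalues of A = system poles.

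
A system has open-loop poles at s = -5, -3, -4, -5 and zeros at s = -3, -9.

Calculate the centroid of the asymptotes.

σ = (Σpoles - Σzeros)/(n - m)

σ = (Σpoles - Σzeros)/(n - m) = (-17 - (-12))/(4 - 2) = -5/2 = -2.5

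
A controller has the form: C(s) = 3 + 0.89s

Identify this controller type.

This is a Proportional-Derivative (PD) controller.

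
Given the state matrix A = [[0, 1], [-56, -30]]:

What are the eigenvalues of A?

det(A - λI) = λ² - (-30)λ + 56 = (λ - (-28))(λ - (-2)). Eigenvalues: -28, -2.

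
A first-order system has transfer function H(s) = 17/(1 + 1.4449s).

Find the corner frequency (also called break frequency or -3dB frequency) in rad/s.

Corner frequency = 1/τ = 1/1.4449 = 0.692 rad/s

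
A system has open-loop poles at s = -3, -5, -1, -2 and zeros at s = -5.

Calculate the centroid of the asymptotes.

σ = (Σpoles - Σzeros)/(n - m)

σ = (Σpoles - Σzeros)/(n - m) = (-11 - (-5))/(4 - 1) = -6/3 = -2.0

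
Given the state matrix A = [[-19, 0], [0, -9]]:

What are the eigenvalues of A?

For diagonal matrix, eigenvalues are diagonal entries: λ₁ = -19, λ₂ = -9.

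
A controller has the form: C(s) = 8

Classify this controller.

This is a Proportional (P) controller.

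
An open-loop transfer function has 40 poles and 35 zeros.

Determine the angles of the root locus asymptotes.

n - m = 40 - 35 = 5. Angles: θk = (2k + 1)·180°/5 = 36°, 108°, 180°, 252°, 324°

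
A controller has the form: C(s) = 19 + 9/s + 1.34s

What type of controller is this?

This is a Proportional-Integral-Derivative (PID) controller.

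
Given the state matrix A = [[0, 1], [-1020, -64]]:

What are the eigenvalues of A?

det(A - λI) = λ² - (-64)λ + 1020 = (λ - (-34))(λ - (-30)). Eigenvalues: -34, -30.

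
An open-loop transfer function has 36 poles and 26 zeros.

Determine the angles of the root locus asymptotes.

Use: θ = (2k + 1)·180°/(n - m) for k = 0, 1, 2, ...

n - m = 36 - 26 = 10. Angles: θk = (2k + 1)·180°/10 = 18°, 54°, 90°, 126°, 162°, 198°, 234°, 270°, 306°, 342°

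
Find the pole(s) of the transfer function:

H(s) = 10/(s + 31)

Pole is where denominator = 0: s + 31 = 0, so s = -31.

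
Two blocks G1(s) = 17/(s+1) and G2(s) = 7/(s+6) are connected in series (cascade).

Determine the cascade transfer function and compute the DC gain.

Series: multiply transfer functions. G_eq = 17/(s+1) × 7/(s+6) = 119/((s+1)(s+6)). DC gain = 119/(1×6) = 19.8333.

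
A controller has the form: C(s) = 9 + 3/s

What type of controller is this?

This is a Proportional-Integral (PI) controller.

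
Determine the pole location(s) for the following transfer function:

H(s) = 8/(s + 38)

Pole is where denominator = 0: s + 38 = 0, so s = -38.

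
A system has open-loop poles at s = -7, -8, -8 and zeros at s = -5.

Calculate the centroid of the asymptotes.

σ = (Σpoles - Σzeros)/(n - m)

σ = (Σpoles - Σzeros)/(n - m) = (-23 - (-5))/(3 - 1) = -18/2 = -9.0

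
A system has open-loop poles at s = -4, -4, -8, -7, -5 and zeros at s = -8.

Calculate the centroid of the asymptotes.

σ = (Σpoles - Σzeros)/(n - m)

σ = (Σpoles - Σzeros)/(n - m) = (-28 - (-8))/(5 - 1) = -20/4 = -5.0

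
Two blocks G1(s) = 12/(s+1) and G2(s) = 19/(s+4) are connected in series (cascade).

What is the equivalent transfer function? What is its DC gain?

Series: multiply transfer functions. G_eq = 12/(s+1) × 19/(s+4) = 228/((s+1)(s+4)). DC gain = 228/(1×4) = 57.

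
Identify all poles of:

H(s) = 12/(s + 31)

Pole is where denominator = 0: s + 31 = 0, so s = -31.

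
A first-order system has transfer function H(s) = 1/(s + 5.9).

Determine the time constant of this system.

For H(s) = 1/(s + 1/τ), the pole is at -1/τ = -5.9, so τ = 1/5.9 = 0.1695 s.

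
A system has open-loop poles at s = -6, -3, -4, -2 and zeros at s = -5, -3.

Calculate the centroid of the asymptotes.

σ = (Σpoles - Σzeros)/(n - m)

σ = (Σpoles - Σzeros)/(n - m) = (-15 - (-8))/(4 - 2) = -7/2 = -3.5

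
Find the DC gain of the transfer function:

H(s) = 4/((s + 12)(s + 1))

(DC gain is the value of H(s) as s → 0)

DC gain = H(0) = 4/(12 × 1) = 4/12 = 0.3333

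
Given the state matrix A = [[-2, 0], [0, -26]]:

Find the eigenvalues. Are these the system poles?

For diagonal matrix, eigenvalues are diagonal entries: λ₁ = -2, λ₂ = -26. Eigenvalues of A = system poles.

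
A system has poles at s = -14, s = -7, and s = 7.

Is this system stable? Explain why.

Pole(s) at s = 7 are not in the left half-plane. System is unstable.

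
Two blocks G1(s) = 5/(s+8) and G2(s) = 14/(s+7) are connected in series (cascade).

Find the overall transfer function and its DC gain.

Series: multiply transfer functions. G_eq = 5/(s+8) × 14/(s+7) = 70/((s+8)(s+7)). DC gain = 70/(8×7) = 1.25.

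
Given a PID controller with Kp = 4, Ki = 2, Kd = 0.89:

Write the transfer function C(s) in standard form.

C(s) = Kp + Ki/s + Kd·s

Substituting values: C(s) = 4 + 2/s + 0.89s = (0.89s² + 4s + 2)/s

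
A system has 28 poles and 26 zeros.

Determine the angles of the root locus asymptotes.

n - m = 28 - 26 = 2. Angles: θk = (2k + 1)·180°/2 = 90°, 270°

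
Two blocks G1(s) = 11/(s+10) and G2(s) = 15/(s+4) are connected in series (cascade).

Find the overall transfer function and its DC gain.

Series: multiply transfer functions. G_eq = 11/(s+10) × 15/(s+4) = 165/((s+10)(s+4)). DC gain = 165/(10×4) = 4.125.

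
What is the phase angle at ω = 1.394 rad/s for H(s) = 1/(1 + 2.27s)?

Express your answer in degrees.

Phase = -arctan(ωτ) = -arctan(1.394 × 2.27) = -72.5°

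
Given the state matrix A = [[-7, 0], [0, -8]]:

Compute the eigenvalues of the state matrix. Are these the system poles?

For diagonal matrix, eigenvalues are diagonal entries: λ₁ = -7, λ₂ = -8. Eigenvalues of A = system poles.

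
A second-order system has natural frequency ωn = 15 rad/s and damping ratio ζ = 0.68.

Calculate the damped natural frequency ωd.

ωd = ωn√(1 - ζ²) = 15√(1 - 0.68²) = 11.0 rad/s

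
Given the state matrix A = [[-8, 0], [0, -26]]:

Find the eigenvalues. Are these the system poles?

For diagonal matrix, eigenvalues are diagonal entries: λ₁ = -8, λ₂ = -26. Eigenvalues of A = system poles.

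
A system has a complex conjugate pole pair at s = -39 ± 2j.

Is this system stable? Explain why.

Real part of poles is -39 (< 0, left half-plane). Stable.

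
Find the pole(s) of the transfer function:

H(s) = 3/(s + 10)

Pole is where denominator = 0: s + 10 = 0, so s = -10.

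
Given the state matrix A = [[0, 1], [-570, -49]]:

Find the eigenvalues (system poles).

det(A - λI) = λ² - (-49)λ + 570 = (λ - (-19))(λ - (-30)). Eigenvalues: -19, -30.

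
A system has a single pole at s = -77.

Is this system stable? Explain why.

Pole at s = -77 is in the left half-plane. Stable.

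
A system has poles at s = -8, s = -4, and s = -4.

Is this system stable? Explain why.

All poles are in the left half-plane. System is stable.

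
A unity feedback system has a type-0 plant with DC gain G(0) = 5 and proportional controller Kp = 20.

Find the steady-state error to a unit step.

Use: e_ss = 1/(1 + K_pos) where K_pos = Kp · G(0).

K_pos = Kp · G(0) = 20 × 5 = 100. e_ss = 1/(1 + 100) = 0.0099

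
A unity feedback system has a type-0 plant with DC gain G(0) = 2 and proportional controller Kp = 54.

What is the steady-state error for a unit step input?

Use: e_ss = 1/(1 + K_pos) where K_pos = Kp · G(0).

K_pos = Kp · G(0) = 54 × 2 = 108. e_ss = 1/(1 + 108) = 0.0092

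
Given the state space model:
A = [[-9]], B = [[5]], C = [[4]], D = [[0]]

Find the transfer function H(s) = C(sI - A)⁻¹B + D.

(sI - A)⁻¹ = 1/(s + 9). H(s) = 4 × 5/(s + 9) + 0 = 20/(s + 9).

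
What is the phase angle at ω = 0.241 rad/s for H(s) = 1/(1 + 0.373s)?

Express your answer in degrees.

Phase = -arctan(ωτ) = -arctan(0.241 × 0.373) = -5.1°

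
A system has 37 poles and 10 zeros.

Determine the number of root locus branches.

Root locus has n branches where n = number of poles = 37.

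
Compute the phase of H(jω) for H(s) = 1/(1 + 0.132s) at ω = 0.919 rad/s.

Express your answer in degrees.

Phase = -arctan(ωτ) = -arctan(0.919 × 0.132) = -6.9°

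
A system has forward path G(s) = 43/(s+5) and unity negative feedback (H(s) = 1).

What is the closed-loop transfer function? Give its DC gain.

T(s) = G/(1+GH) = [43/(s+5)] / [1 + 43/(s+5)] = 43/(s+5+43) = 43/(s+48). DC gain = 43/48 = 0.8958.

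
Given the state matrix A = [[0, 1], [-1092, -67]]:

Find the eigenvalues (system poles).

det(A - λI) = λ² - (-67)λ + 1092 = (λ - (-28))(λ - (-39)). Eigenvalues: -28, -39.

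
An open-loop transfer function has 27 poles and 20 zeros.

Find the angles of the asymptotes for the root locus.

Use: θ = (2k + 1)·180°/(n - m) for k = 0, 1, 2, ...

n - m = 27 - 20 = 7. Angles: θk = (2k + 1)·180°/7 = 25.71°, 77.14°, 128.57°, 180°, 231.43°, 282.86°, 334.29°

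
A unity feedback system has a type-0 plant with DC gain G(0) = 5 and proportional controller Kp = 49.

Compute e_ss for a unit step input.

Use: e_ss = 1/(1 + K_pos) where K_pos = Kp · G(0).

K_pos = Kp · G(0) = 49 × 5 = 245. e_ss = 1/(1 + 245) = 0.0041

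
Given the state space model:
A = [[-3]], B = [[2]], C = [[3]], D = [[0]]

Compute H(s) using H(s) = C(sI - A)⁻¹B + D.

(sI - A)⁻¹ = 1/(s + 3). H(s) = 3 × 2/(s + 3) + 0 = 6/(s + 3).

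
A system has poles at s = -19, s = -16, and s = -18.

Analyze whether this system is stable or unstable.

All poles are in the left half-plane. System is stable.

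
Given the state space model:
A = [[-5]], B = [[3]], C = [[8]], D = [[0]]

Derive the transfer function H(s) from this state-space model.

(sI - A)⁻¹ = 1/(s + 5). H(s) = 8 × 3/(s + 5) + 0 = 24/(s + 5).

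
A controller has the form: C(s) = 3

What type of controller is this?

This is a Proportional (P) controller.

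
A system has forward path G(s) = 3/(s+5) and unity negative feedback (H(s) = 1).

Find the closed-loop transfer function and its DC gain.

T(s) = G/(1+GH) = [3/(s+5)] / [1 + 3/(s+5)] = 3/(s+5+3) = 3/(s+8). DC gain = 3/8 = 0.375.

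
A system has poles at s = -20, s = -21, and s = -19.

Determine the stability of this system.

All poles are in the left half-plane. System is stable.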